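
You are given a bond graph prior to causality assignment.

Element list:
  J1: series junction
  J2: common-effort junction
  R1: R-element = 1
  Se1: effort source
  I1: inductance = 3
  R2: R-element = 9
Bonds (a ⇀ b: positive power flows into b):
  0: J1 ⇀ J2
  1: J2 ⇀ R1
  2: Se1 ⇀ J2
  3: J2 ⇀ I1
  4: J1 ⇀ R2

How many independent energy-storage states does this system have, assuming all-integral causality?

1  (I1 all integral)

β2 |J2  (Se1: effort source, stroke at far end)
β0 |J1  (J2: bond 2 brought effort, rest push out)
β1 |R1  (0-jn J2 has e-setter on 2)
β3 |I1  (0-jn J2 has e-setter on 2)
β4 |R2  (only one flow-in slot at J1)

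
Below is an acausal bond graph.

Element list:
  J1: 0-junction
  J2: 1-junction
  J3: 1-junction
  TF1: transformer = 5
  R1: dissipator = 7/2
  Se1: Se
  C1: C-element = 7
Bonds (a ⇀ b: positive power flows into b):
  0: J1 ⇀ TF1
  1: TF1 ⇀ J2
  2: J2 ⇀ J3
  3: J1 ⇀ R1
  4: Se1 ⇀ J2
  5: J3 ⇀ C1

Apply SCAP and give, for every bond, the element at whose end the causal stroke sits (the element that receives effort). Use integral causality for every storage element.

#4 |J2  (Se1: effort source, stroke at far end)
#5 |J3  (C1: C, integral causality)
#2 |J2  (only one flow-in slot at J3)
#1 |TF1  (only one flow-in slot at J2)
#0 |J1  (through TF1, causality passes straight; one stroke at TF1)
#3 |R1  (common-e at J1 fixed by 0)

b0 stroke→J1
b1 stroke→TF1
b2 stroke→J2
b3 stroke→R1
b4 stroke→J2
b5 stroke→J3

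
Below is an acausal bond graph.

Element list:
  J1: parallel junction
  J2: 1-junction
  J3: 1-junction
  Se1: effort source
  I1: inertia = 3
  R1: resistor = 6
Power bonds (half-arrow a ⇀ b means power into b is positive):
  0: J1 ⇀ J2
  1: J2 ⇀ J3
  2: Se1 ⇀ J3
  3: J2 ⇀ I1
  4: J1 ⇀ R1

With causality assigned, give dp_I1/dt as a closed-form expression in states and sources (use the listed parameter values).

#2 stroke→J3  (source Se1 imposes e)
#1 stroke→J2  (J3: last free bond brings flow in)
#3 stroke→I1  (I1: I, integral causality)
#0 stroke→J2  (common-f at J2 fixed by 3)
#4 stroke→J1  (only one effort-in slot at J1)

dp_I1/dt = E_Se1 - 2*p_I1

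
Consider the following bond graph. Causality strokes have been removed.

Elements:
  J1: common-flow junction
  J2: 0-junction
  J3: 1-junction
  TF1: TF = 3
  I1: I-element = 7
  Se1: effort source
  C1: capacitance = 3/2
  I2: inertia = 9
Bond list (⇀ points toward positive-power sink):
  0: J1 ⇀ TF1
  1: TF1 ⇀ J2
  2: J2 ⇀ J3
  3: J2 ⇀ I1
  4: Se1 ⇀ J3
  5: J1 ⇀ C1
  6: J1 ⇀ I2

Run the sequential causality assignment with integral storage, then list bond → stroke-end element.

#0 stroke at J1
#1 stroke at TF1
#2 stroke at J2
#3 stroke at I1
#4 stroke at J3
#5 stroke at J1
#6 stroke at I2

b4 →J3  (Se1: effort source, stroke at far end)
b2 →J2  (J3 needs exactly one f-in)
b1 →TF1  (J2: bond 2 brought effort, rest push out)
b3 →I1  (J2 effort already set via bond 2)
b0 →J1  (TF1 one-in-one-out from 1)
b5 →J1  (prefer integral on C1)
b6 →I2  (closing 1-jn rule on J1)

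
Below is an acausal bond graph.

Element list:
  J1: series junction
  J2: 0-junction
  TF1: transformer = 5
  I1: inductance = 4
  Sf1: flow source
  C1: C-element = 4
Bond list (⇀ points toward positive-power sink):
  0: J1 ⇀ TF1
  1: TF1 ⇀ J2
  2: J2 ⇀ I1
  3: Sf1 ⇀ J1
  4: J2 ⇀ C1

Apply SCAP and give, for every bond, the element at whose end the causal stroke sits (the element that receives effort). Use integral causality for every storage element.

#0 →J1
#1 →TF1
#2 →I1
#3 →Sf1
#4 →J2

β3 stroke→Sf1  (Sf1 (Sf) sets flow on bond)
β0 stroke→J1  (J1 flow already set via bond 3)
β1 stroke→TF1  (TF1 one-in-one-out from 0)
β2 stroke→I1  (prefer integral on I1)
β4 stroke→J2  (J2 needs exactly one e-in)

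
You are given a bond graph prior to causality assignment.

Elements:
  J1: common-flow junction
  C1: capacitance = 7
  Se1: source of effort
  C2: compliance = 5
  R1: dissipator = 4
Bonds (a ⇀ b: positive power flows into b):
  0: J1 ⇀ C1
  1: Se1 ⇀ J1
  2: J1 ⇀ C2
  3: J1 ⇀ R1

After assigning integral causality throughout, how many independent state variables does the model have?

β1 |J1  (Se1 (Se) sets effort on bond)
β0 |J1  (prefer integral on C1)
β2 |J1  (C2: C, integral causality)
β3 |R1  (only one flow-in slot at J1)

2  (C1, C2 all integral)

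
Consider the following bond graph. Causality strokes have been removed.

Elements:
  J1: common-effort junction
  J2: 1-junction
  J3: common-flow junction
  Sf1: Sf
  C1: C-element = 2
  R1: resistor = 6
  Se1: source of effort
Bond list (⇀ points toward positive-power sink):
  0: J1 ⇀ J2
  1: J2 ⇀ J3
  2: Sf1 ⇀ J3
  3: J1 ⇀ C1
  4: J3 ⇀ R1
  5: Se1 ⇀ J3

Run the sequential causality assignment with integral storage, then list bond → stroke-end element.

b2 |Sf1  (Sf1: flow source, stroke at near end)
b5 |J3  (Se1 (Se) sets effort on bond)
b1 |J3  (J3 flow already set via bond 2)
b4 |J3  (J3 flow already set via bond 2)
b0 |J2  (common-f at J2 fixed by 1)
b3 |J1  (only one effort-in slot at J1)

bond 0 stroke→J2
bond 1 stroke→J3
bond 2 stroke→Sf1
bond 3 stroke→J1
bond 4 stroke→J3
bond 5 stroke→J3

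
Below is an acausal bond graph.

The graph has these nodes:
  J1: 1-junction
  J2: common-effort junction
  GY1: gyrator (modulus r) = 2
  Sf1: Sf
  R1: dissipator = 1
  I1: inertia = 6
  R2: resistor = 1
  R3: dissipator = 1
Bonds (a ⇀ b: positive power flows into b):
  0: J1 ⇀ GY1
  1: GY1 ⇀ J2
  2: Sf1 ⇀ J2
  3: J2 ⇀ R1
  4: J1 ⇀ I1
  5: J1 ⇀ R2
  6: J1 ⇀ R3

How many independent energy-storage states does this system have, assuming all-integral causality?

1  (I1 all integral)

#2 stroke→Sf1  (Sf1: flow source, stroke at near end)
#4 stroke→I1  (I1: I, integral causality)
#0 stroke→J1  (J1 flow already set via bond 4)
#5 stroke→J1  (J1 flow already set via bond 4)
#6 stroke→J1  (J1 flow already set via bond 4)
#1 stroke→J2  (GY GY1: same side as bond 0)
#3 stroke→R1  (common-e at J2 fixed by 1)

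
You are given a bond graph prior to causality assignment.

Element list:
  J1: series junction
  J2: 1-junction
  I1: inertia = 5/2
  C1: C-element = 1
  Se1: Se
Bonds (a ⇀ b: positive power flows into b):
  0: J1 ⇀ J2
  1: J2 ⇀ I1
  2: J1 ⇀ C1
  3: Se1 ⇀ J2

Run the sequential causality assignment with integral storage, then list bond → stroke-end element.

#0 stroke at J2
#1 stroke at I1
#2 stroke at J1
#3 stroke at J2

#3 stroke at J2  (Se1 fixes effort; stroke away)
#1 stroke at I1  (prefer integral on I1)
#0 stroke at J2  (common-f at J2 fixed by 1)
#2 stroke at J1  (J1: bond 0 brought flow, rest push out)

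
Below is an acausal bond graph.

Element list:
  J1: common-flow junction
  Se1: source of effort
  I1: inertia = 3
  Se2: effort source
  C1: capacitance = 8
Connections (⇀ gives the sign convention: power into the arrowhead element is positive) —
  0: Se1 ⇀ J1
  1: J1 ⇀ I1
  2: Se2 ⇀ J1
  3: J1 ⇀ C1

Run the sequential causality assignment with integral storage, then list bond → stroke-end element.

bond 0 |J1  (Se1 fixes effort; stroke away)
bond 2 |J1  (Se2: effort source, stroke at far end)
bond 1 |I1  (prefer integral on I1)
bond 3 |J1  (J1: bond 1 brought flow, rest push out)

#0 stroke→J1
#1 stroke→I1
#2 stroke→J1
#3 stroke→J1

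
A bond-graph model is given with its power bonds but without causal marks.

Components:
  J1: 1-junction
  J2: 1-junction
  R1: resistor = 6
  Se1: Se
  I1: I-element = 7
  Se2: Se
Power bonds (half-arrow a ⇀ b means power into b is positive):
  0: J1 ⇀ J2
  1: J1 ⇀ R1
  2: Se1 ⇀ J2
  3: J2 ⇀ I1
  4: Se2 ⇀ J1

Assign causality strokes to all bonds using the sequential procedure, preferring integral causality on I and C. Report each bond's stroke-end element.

#2 |J2  (Se1: effort source, stroke at far end)
#4 |J1  (Se2: effort source, stroke at far end)
#3 |I1  (I1 outputs flow p/I1)
#0 |J2  (common-f at J2 fixed by 3)
#1 |J1  (common-f at J1 fixed by 0)

β0 |J2
β1 |J1
β2 |J2
β3 |I1
β4 |J1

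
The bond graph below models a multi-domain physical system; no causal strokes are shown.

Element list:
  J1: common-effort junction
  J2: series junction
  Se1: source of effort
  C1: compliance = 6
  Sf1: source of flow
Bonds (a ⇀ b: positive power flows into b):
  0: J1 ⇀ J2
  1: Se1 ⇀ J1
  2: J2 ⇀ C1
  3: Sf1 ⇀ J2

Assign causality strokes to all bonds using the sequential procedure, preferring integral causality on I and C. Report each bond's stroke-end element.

bond 1 stroke→J1  (Se1 (Se) sets effort on bond)
bond 3 stroke→Sf1  (Sf1 fixes flow; stroke at Sf1)
bond 0 stroke→J2  (0-jn J1 has e-setter on 1)
bond 2 stroke→J2  (1-jn J2 has f-setter on 3)

b0 |J2
b1 |J1
b2 |J2
b3 |Sf1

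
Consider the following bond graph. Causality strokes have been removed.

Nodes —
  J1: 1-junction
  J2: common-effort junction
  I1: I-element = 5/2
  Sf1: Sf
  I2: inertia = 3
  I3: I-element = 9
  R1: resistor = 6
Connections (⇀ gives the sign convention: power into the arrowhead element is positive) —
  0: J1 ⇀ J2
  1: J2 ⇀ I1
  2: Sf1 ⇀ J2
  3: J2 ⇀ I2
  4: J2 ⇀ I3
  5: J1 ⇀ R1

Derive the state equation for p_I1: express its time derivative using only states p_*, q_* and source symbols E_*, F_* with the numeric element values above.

bond 2 |Sf1  (Sf1: flow source, stroke at near end)
bond 1 |I1  (I1 integral (f out))
bond 3 |I2  (I2 outputs flow p/I2)
bond 4 |I3  (I3 outputs flow p/I3)
bond 0 |J2  (J2: last free bond brings effort in)
bond 5 |J1  (common-f at J1 fixed by 0)

dp_I1/dt = 6*F_Sf1 - 12*p_I1/5 - 2*p_I2 - 2*p_I3/3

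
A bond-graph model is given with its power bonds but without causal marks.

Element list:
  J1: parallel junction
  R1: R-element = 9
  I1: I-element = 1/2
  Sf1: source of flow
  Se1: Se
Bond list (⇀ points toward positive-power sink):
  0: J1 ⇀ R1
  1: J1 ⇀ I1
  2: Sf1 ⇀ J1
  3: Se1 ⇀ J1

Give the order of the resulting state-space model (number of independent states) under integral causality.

1  (I1 all integral)

bond 2 |Sf1  (Sf1 fixes flow; stroke at Sf1)
bond 3 |J1  (Se1 (Se) sets effort on bond)
bond 0 |R1  (common-e at J1 fixed by 3)
bond 1 |I1  (common-e at J1 fixed by 3)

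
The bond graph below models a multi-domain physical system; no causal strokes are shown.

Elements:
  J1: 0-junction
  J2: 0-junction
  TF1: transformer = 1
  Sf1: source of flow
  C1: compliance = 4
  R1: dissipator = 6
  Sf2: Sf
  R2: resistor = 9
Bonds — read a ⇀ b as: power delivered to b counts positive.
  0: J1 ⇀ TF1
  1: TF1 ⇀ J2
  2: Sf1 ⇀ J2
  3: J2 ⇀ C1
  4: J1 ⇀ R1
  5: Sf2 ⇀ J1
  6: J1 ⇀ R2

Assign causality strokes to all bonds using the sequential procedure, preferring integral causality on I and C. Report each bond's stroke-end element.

β0 |J1
β1 |TF1
β2 |Sf1
β3 |J2
β4 |R1
β5 |Sf2
β6 |R2

b2 |Sf1  (source Sf1 imposes f)
b5 |Sf2  (Sf2 (Sf) sets flow on bond)
b3 |J2  (prefer integral on C1)
b1 |TF1  (J2 effort already set via bond 3)
b0 |J1  (TF1: transformer flips bond 1)
b4 |R1  (common-e at J1 fixed by 0)
b6 |R2  (J1 effort already set via bond 0)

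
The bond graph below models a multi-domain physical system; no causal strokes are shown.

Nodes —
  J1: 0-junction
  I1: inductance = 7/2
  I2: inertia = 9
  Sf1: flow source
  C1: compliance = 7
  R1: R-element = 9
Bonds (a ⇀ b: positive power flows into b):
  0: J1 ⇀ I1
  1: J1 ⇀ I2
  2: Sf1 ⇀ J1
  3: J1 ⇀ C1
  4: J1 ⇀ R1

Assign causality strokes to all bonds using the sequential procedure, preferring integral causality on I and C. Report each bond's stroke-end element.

#0 |I1
#1 |I2
#2 |Sf1
#3 |J1
#4 |R1

bond 2 |Sf1  (source Sf1 imposes f)
bond 0 |I1  (prefer integral on I1)
bond 1 |I2  (I2 outputs flow p/I2)
bond 3 |J1  (C1: C, integral causality)
bond 4 |R1  (J1: bond 3 brought effort, rest push out)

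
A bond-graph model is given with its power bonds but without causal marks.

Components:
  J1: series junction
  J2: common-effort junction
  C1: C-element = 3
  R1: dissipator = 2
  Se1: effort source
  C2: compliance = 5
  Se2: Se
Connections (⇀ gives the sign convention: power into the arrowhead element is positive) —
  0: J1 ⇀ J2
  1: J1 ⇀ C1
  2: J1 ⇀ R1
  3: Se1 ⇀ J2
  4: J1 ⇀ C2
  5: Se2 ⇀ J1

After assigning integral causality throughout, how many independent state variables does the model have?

bond 3 stroke→J2  (Se1 fixes effort; stroke away)
bond 5 stroke→J1  (Se2 fixes effort; stroke away)
bond 0 stroke→J1  (J2 effort already set via bond 3)
bond 1 stroke→J1  (C1: C, integral causality)
bond 4 stroke→J1  (C2 outputs effort q/C2)
bond 2 stroke→R1  (J1: last free bond brings flow in)

2  (C1, C2 all integral)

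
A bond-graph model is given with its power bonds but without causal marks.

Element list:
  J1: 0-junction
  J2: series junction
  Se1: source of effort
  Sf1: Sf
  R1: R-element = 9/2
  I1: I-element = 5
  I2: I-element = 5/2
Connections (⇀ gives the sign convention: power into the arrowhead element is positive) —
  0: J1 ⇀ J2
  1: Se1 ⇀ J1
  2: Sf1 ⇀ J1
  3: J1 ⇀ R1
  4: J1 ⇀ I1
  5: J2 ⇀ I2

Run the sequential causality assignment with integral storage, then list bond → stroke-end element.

b0 stroke→J2
b1 stroke→J1
b2 stroke→Sf1
b3 stroke→R1
b4 stroke→I1
b5 stroke→I2

#1 |J1  (Se1 (Se) sets effort on bond)
#2 |Sf1  (Sf1 (Sf) sets flow on bond)
#0 |J2  (J1: bond 1 brought effort, rest push out)
#3 |R1  (0-jn J1 has e-setter on 1)
#4 |I1  (J1 effort already set via bond 1)
#5 |I2  (only one flow-in slot at J2)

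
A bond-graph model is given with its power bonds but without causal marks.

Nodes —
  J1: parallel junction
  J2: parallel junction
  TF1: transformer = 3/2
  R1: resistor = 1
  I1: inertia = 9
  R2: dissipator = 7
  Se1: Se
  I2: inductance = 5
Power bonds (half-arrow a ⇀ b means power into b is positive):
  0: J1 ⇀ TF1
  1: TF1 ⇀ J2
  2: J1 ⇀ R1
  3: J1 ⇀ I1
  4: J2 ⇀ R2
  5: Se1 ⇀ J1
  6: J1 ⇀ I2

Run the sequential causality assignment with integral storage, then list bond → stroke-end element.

b5 stroke at J1  (Se1 fixes effort; stroke away)
b0 stroke at TF1  (0-jn J1 has e-setter on 5)
b2 stroke at R1  (common-e at J1 fixed by 5)
b3 stroke at I1  (J1: bond 5 brought effort, rest push out)
b6 stroke at I2  (J1 effort already set via bond 5)
b1 stroke at J2  (TF1: transformer flips bond 0)
b4 stroke at R2  (common-e at J2 fixed by 1)

bond 0 |TF1
bond 1 |J2
bond 2 |R1
bond 3 |I1
bond 4 |R2
bond 5 |J1
bond 6 |I2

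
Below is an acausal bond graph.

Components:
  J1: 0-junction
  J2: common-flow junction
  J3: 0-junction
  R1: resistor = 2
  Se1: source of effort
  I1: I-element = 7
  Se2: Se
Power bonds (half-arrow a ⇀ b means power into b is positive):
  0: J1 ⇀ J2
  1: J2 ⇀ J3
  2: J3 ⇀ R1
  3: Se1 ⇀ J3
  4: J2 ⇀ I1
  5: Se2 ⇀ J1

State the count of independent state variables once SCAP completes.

1  (I1 all integral)

b3 stroke→J3  (Se1 (Se) sets effort on bond)
b5 stroke→J1  (Se2 (Se) sets effort on bond)
b0 stroke→J2  (J1: bond 5 brought effort, rest push out)
b1 stroke→J2  (J3 effort already set via bond 3)
b2 stroke→R1  (J3: bond 3 brought effort, rest push out)
b4 stroke→I1  (J2 needs exactly one f-in)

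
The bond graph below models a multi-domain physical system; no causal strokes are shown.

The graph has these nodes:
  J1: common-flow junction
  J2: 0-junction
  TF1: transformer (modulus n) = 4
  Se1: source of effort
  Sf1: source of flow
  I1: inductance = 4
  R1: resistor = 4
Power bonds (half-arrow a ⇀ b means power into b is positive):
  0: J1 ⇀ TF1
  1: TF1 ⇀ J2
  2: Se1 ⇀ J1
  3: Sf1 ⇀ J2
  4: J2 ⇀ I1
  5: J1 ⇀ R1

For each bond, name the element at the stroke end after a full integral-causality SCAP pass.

β0 |TF1
β1 |J2
β2 |J1
β3 |Sf1
β4 |I1
β5 |J1

b2 stroke at J1  (source Se1 imposes e)
b3 stroke at Sf1  (Sf1: flow source, stroke at near end)
b4 stroke at I1  (I1 outputs flow p/I1)
b1 stroke at J2  (closing 0-jn rule on J2)
b0 stroke at TF1  (TF1 one-in-one-out from 1)
b5 stroke at J1  (1-jn J1 has f-setter on 0)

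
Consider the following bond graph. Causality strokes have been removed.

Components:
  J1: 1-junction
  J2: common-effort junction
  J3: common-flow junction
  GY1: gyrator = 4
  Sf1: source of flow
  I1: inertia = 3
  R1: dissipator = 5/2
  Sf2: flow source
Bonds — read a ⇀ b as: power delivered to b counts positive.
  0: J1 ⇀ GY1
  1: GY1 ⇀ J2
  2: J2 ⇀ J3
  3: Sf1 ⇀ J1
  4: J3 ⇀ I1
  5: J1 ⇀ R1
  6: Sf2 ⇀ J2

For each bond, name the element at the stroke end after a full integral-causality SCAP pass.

β0 →J1
β1 →J2
β2 →J3
β3 →Sf1
β4 →I1
β5 →J1
β6 →Sf2

b3 |Sf1  (source Sf1 imposes f)
b6 |Sf2  (Sf2 fixes flow; stroke at Sf2)
b0 |J1  (J1 flow already set via bond 3)
b5 |J1  (common-f at J1 fixed by 3)
b1 |J2  (GY1 both-in/both-out from 0)
b2 |J3  (J2: bond 1 brought effort, rest push out)
b4 |I1  (J3: last free bond brings flow in)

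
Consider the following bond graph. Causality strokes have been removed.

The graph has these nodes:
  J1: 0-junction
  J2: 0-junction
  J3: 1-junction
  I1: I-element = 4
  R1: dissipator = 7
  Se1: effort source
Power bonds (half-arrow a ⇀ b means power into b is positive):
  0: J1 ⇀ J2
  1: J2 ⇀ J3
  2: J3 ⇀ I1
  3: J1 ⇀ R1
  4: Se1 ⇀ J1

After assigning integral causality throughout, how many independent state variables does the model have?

1  (I1 all integral)

#4 stroke at J1  (source Se1 imposes e)
#0 stroke at J2  (common-e at J1 fixed by 4)
#3 stroke at R1  (0-jn J1 has e-setter on 4)
#1 stroke at J3  (J2 effort already set via bond 0)
#2 stroke at I1  (only one flow-in slot at J3)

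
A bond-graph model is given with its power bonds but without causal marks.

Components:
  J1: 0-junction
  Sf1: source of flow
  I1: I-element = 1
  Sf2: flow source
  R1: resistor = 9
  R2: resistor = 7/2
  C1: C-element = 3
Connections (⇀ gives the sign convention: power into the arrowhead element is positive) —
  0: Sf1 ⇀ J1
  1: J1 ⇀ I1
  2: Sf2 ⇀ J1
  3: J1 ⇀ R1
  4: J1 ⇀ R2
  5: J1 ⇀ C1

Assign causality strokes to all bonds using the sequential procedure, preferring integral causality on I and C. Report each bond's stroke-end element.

bond 0 |Sf1
bond 1 |I1
bond 2 |Sf2
bond 3 |R1
bond 4 |R2
bond 5 |J1

β0 stroke→Sf1  (Sf1 (Sf) sets flow on bond)
β2 stroke→Sf2  (Sf2 fixes flow; stroke at Sf2)
β1 stroke→I1  (prefer integral on I1)
β5 stroke→J1  (prefer integral on C1)
β3 stroke→R1  (J1: bond 5 brought effort, rest push out)
β4 stroke→R2  (0-jn J1 has e-setter on 5)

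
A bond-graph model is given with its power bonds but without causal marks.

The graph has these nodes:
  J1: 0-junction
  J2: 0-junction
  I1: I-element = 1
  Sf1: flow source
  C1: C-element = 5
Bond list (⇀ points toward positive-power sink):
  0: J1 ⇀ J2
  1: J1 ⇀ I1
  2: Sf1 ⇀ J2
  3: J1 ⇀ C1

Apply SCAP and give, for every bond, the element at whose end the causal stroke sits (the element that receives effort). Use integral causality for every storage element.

β0 |J2
β1 |I1
β2 |Sf1
β3 |J1

#2 stroke at Sf1  (source Sf1 imposes f)
#0 stroke at J2  (only one effort-in slot at J2)
#1 stroke at I1  (I1 integral (f out))
#3 stroke at J1  (J1: last free bond brings effort in)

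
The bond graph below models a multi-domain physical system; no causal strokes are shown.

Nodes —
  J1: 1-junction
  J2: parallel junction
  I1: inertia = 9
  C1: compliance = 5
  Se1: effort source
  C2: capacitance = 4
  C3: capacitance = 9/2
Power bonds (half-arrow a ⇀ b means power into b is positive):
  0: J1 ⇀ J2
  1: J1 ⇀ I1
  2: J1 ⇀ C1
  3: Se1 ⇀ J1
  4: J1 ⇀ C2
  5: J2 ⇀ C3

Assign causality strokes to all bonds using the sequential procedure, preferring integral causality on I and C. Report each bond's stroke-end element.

b0 stroke at J1
b1 stroke at I1
b2 stroke at J1
b3 stroke at J1
b4 stroke at J1
b5 stroke at J2

bond 3 |J1  (Se1: effort source, stroke at far end)
bond 1 |I1  (I1: I, integral causality)
bond 0 |J1  (J1: bond 1 brought flow, rest push out)
bond 2 |J1  (1-jn J1 has f-setter on 1)
bond 4 |J1  (common-f at J1 fixed by 1)
bond 5 |J2  (J2 needs exactly one e-in)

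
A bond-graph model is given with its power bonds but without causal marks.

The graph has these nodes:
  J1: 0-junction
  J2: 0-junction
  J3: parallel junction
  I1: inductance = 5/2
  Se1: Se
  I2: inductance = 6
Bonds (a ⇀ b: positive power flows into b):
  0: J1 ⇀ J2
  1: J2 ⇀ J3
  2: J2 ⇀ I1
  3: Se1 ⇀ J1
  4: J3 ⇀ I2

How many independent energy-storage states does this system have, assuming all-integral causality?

b3 stroke at J1  (Se1 fixes effort; stroke away)
b0 stroke at J2  (J1: bond 3 brought effort, rest push out)
b1 stroke at J3  (common-e at J2 fixed by 0)
b2 stroke at I1  (J2 effort already set via bond 0)
b4 stroke at I2  (0-jn J3 has e-setter on 1)

2  (I1, I2 all integral)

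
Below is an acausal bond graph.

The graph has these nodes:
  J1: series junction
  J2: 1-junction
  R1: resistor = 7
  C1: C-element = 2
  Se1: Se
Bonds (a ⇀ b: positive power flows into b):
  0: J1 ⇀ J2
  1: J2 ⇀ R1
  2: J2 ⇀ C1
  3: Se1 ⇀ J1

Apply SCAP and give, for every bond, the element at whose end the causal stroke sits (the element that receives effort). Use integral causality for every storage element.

β0 stroke→J2
β1 stroke→R1
β2 stroke→J2
β3 stroke→J1

b3 →J1  (source Se1 imposes e)
b0 →J2  (J1: last free bond brings flow in)
b2 →J2  (C1 integral (e out))
b1 →R1  (J2 needs exactly one f-in)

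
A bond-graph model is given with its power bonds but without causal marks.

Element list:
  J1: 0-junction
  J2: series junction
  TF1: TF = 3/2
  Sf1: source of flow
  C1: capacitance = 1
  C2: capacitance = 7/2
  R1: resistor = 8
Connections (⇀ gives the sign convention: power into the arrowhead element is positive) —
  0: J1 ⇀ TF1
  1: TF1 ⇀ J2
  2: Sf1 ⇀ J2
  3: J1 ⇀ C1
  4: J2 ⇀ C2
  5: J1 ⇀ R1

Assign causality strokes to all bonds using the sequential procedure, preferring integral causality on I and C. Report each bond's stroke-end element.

β2 →Sf1  (source Sf1 imposes f)
β1 →J2  (J2 flow already set via bond 2)
β4 →J2  (J2 flow already set via bond 2)
β0 →TF1  (through TF1, causality passes straight; one stroke at TF1)
β3 →J1  (prefer integral on C1)
β5 →R1  (0-jn J1 has e-setter on 3)

b0 →TF1
b1 →J2
b2 →Sf1
b3 →J1
b4 →J2
b5 →R1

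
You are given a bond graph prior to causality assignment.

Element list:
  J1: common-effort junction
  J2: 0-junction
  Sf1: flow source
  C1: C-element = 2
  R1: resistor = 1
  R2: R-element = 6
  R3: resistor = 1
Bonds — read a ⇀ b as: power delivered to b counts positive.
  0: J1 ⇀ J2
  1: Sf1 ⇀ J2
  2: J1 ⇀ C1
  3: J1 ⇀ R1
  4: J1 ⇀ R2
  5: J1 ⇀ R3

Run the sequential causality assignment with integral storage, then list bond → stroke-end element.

#1 →Sf1  (Sf1 (Sf) sets flow on bond)
#0 →J2  (J2 needs exactly one e-in)
#2 →J1  (C1: C, integral causality)
#3 →R1  (J1: bond 2 brought effort, rest push out)
#4 →R2  (J1: bond 2 brought effort, rest push out)
#5 →R3  (common-e at J1 fixed by 2)

b0 →J2
b1 →Sf1
b2 →J1
b3 →R1
b4 →R2
b5 →R3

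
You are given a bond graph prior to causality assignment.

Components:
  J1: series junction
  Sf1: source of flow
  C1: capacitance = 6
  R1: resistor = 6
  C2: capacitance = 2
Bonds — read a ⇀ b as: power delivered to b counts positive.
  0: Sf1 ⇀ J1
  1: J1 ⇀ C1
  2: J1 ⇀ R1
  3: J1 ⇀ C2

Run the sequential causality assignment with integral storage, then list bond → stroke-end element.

bond 0 stroke at Sf1  (Sf1 fixes flow; stroke at Sf1)
bond 1 stroke at J1  (J1 flow already set via bond 0)
bond 2 stroke at J1  (J1: bond 0 brought flow, rest push out)
bond 3 stroke at J1  (J1: bond 0 brought flow, rest push out)

b0 |Sf1
b1 |J1
b2 |J1
b3 |J1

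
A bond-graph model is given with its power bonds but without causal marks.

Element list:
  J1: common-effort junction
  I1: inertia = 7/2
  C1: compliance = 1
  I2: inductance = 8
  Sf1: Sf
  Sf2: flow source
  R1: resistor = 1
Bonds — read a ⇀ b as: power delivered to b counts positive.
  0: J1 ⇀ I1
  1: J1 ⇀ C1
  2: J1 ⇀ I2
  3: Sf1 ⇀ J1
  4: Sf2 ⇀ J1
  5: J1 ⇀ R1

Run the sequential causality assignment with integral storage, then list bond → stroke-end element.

bond 0 →I1
bond 1 →J1
bond 2 →I2
bond 3 →Sf1
bond 4 →Sf2
bond 5 →R1

#3 stroke→Sf1  (Sf1 fixes flow; stroke at Sf1)
#4 stroke→Sf2  (source Sf2 imposes f)
#0 stroke→I1  (I1 outputs flow p/I1)
#1 stroke→J1  (prefer integral on C1)
#2 stroke→I2  (J1: bond 1 brought effort, rest push out)
#5 stroke→R1  (common-e at J1 fixed by 1)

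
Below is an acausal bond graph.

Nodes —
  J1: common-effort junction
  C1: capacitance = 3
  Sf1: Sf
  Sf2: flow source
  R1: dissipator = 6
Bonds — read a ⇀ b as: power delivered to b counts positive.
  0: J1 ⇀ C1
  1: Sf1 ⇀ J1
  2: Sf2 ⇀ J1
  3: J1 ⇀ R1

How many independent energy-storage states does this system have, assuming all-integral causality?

bond 1 →Sf1  (Sf1 (Sf) sets flow on bond)
bond 2 →Sf2  (Sf2 fixes flow; stroke at Sf2)
bond 0 →J1  (C1 integral (e out))
bond 3 →R1  (J1: bond 0 brought effort, rest push out)

1  (C1 all integral)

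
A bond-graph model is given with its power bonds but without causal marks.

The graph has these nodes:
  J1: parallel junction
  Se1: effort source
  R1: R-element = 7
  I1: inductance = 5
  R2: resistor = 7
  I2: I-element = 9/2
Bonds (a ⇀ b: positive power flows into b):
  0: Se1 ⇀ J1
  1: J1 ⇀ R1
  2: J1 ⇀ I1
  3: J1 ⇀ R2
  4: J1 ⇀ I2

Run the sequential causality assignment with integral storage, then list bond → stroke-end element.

b0 →J1  (Se1 (Se) sets effort on bond)
b1 →R1  (common-e at J1 fixed by 0)
b2 →I1  (J1 effort already set via bond 0)
b3 →R2  (J1: bond 0 brought effort, rest push out)
b4 →I2  (common-e at J1 fixed by 0)

bond 0 stroke at J1
bond 1 stroke at R1
bond 2 stroke at I1
bond 3 stroke at R2
bond 4 stroke at I2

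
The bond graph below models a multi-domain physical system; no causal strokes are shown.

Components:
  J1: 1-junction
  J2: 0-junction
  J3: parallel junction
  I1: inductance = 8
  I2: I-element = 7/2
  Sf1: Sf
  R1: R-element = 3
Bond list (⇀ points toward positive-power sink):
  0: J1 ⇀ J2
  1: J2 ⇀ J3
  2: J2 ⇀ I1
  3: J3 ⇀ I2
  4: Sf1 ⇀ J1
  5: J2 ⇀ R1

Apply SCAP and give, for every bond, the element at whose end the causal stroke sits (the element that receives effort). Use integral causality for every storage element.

#4 →Sf1  (Sf1: flow source, stroke at near end)
#0 →J1  (J1 flow already set via bond 4)
#2 →I1  (I1 integral (f out))
#3 →I2  (I2 outputs flow p/I2)
#1 →J3  (J3 needs exactly one e-in)
#5 →J2  (closing 0-jn rule on J2)

bond 0 |J1
bond 1 |J3
bond 2 |I1
bond 3 |I2
bond 4 |Sf1
bond 5 |J2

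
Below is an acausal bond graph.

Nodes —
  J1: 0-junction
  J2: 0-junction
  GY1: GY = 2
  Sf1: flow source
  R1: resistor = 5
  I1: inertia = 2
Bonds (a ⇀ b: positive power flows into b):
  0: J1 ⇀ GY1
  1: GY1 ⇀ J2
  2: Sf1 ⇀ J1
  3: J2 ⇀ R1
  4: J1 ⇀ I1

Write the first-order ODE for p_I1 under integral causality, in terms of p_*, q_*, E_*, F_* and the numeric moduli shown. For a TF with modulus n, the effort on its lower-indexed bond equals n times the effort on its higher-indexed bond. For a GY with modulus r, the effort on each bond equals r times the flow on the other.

dp_I1/dt = 4*F_Sf1/5 - 2*p_I1/5

β2 →Sf1  (Sf1 fixes flow; stroke at Sf1)
β4 →I1  (I1 outputs flow p/I1)
β0 →J1  (J1 needs exactly one e-in)
β1 →J2  (GY GY1: same side as bond 0)
β3 →R1  (common-e at J2 fixed by 1)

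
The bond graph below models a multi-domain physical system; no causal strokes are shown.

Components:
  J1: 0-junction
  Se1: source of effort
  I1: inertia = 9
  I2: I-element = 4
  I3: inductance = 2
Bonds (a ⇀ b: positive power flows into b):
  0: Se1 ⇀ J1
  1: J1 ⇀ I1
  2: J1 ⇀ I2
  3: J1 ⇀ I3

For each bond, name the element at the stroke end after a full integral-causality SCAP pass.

#0 →J1  (Se1: effort source, stroke at far end)
#1 →I1  (0-jn J1 has e-setter on 0)
#2 →I2  (J1: bond 0 brought effort, rest push out)
#3 →I3  (J1: bond 0 brought effort, rest push out)

β0 stroke at J1
β1 stroke at I1
β2 stroke at I2
β3 stroke at I3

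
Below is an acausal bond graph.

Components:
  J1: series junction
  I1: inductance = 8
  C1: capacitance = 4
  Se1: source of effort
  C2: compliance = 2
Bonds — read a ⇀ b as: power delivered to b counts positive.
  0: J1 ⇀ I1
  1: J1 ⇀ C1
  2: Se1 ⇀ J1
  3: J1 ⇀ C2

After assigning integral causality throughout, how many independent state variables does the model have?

bond 2 |J1  (source Se1 imposes e)
bond 0 |I1  (I1 integral (f out))
bond 1 |J1  (J1: bond 0 brought flow, rest push out)
bond 3 |J1  (J1: bond 0 brought flow, rest push out)

3  (C1, C2, I1 all integral)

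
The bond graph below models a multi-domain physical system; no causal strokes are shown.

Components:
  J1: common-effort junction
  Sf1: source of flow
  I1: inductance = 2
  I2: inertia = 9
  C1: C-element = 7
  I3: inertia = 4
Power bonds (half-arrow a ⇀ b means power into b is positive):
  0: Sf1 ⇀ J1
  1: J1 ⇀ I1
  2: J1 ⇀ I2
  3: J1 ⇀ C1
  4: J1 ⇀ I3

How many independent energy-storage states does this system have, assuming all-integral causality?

4  (C1, I1, I2, I3 all integral)

bond 0 →Sf1  (Sf1 fixes flow; stroke at Sf1)
bond 1 →I1  (I1 outputs flow p/I1)
bond 2 →I2  (prefer integral on I2)
bond 3 →J1  (C1 outputs effort q/C1)
bond 4 →I3  (J1: bond 3 brought effort, rest push out)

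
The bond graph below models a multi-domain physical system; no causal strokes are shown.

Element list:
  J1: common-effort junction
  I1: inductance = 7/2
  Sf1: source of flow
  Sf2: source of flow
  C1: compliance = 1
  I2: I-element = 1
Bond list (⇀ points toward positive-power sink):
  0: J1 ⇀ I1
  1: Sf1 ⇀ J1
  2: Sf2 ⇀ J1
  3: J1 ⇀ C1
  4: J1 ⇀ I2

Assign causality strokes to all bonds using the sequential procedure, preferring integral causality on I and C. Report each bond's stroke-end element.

b0 →I1
b1 →Sf1
b2 →Sf2
b3 →J1
b4 →I2

β1 |Sf1  (Sf1: flow source, stroke at near end)
β2 |Sf2  (source Sf2 imposes f)
β0 |I1  (prefer integral on I1)
β3 |J1  (C1 outputs effort q/C1)
β4 |I2  (0-jn J1 has e-setter on 3)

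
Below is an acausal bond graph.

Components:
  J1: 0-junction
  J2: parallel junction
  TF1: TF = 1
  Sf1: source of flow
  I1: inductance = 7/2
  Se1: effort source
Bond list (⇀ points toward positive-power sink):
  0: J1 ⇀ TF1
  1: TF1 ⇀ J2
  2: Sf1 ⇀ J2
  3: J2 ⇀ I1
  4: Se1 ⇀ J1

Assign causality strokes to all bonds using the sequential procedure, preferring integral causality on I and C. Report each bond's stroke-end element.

β0 →TF1
β1 →J2
β2 →Sf1
β3 →I1
β4 →J1

β2 →Sf1  (Sf1 (Sf) sets flow on bond)
β4 →J1  (Se1 (Se) sets effort on bond)
β0 →TF1  (J1: bond 4 brought effort, rest push out)
β1 →J2  (TF1 one-in-one-out from 0)
β3 →I1  (J2: bond 1 brought effort, rest push out)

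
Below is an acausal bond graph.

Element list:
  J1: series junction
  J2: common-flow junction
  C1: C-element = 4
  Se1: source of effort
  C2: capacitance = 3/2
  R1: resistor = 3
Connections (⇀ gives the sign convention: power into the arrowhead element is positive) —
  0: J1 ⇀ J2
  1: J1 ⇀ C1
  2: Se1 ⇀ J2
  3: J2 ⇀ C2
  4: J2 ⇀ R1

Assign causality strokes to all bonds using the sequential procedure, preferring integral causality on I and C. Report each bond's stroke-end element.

bond 2 stroke at J2  (Se1 (Se) sets effort on bond)
bond 1 stroke at J1  (C1: C, integral causality)
bond 0 stroke at J2  (J1: last free bond brings flow in)
bond 3 stroke at J2  (prefer integral on C2)
bond 4 stroke at R1  (closing 1-jn rule on J2)

b0 stroke at J2
b1 stroke at J1
b2 stroke at J2
b3 stroke at J2
b4 stroke at R1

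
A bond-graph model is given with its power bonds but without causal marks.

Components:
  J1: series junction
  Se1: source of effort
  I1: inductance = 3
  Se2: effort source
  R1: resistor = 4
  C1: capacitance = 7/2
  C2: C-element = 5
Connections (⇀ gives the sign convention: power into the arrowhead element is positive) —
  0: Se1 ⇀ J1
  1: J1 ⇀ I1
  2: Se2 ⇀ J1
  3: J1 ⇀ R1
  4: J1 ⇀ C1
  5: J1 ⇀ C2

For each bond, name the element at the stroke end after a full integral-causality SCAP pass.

bond 0 stroke→J1
bond 1 stroke→I1
bond 2 stroke→J1
bond 3 stroke→J1
bond 4 stroke→J1
bond 5 stroke→J1

β0 →J1  (source Se1 imposes e)
β2 →J1  (Se2: effort source, stroke at far end)
β1 →I1  (prefer integral on I1)
β3 →J1  (1-jn J1 has f-setter on 1)
β4 →J1  (common-f at J1 fixed by 1)
β5 →J1  (1-jn J1 has f-setter on 1)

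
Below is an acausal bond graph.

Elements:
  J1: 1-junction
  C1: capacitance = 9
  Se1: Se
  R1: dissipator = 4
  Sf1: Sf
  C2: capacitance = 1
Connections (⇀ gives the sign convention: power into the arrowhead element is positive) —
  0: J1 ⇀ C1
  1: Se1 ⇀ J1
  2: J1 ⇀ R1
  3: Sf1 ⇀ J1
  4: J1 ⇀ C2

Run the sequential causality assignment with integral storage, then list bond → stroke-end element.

#1 |J1  (Se1 (Se) sets effort on bond)
#3 |Sf1  (Sf1 fixes flow; stroke at Sf1)
#0 |J1  (J1: bond 3 brought flow, rest push out)
#2 |J1  (J1: bond 3 brought flow, rest push out)
#4 |J1  (common-f at J1 fixed by 3)

#0 →J1
#1 →J1
#2 →J1
#3 →Sf1
#4 →J1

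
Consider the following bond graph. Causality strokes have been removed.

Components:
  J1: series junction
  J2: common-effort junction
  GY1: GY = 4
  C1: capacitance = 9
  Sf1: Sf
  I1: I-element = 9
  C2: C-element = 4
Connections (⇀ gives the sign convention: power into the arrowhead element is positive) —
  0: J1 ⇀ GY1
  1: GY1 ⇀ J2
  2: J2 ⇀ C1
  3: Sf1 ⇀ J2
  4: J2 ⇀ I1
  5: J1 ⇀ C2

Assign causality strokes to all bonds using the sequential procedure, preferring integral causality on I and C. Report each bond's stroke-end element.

b0 |GY1
b1 |GY1
b2 |J2
b3 |Sf1
b4 |I1
b5 |J1

#3 stroke at Sf1  (source Sf1 imposes f)
#2 stroke at J2  (C1 integral (e out))
#1 stroke at GY1  (0-jn J2 has e-setter on 2)
#4 stroke at I1  (J2 effort already set via bond 2)
#0 stroke at GY1  (GY GY1: same side as bond 1)
#5 stroke at J1  (1-jn J1 has f-setter on 0)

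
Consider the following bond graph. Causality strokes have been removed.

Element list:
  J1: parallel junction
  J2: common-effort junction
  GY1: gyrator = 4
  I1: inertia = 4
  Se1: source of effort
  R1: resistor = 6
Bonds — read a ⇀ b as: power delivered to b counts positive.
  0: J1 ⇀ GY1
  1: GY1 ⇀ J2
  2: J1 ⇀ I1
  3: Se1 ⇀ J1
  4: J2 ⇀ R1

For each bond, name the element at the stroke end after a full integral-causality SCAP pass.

b3 stroke at J1  (Se1 (Se) sets effort on bond)
b0 stroke at GY1  (common-e at J1 fixed by 3)
b2 stroke at I1  (J1 effort already set via bond 3)
b1 stroke at GY1  (GY GY1: same side as bond 0)
b4 stroke at J2  (closing 0-jn rule on J2)

β0 stroke→GY1
β1 stroke→GY1
β2 stroke→I1
β3 stroke→J1
β4 stroke→J2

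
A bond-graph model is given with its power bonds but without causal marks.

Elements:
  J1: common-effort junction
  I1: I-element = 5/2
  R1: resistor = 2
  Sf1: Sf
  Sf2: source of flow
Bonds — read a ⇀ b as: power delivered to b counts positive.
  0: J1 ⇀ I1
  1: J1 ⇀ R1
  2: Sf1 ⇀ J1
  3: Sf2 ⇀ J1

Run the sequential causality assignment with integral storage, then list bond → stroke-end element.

b0 |I1
b1 |J1
b2 |Sf1
b3 |Sf2

#2 stroke at Sf1  (Sf1: flow source, stroke at near end)
#3 stroke at Sf2  (Sf2 fixes flow; stroke at Sf2)
#0 stroke at I1  (I1: I, integral causality)
#1 stroke at J1  (only one effort-in slot at J1)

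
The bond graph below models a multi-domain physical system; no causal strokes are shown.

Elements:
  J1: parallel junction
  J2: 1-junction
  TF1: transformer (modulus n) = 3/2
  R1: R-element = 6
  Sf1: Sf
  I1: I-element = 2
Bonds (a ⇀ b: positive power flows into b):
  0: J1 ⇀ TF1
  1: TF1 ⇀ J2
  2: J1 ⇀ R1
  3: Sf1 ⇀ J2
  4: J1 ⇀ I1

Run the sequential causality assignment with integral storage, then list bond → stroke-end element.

bond 0 |TF1
bond 1 |J2
bond 2 |J1
bond 3 |Sf1
bond 4 |I1

b3 stroke at Sf1  (Sf1 fixes flow; stroke at Sf1)
b1 stroke at J2  (J2 flow already set via bond 3)
b0 stroke at TF1  (TF1 one-in-one-out from 1)
b4 stroke at I1  (I1 integral (f out))
b2 stroke at J1  (J1: last free bond brings effort in)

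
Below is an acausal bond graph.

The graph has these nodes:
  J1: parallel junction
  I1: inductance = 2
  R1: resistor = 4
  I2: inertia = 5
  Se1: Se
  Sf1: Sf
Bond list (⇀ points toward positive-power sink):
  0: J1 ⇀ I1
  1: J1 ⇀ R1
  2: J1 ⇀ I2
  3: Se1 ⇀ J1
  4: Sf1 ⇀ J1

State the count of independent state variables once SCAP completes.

2  (I1, I2 all integral)

#3 stroke at J1  (Se1 fixes effort; stroke away)
#4 stroke at Sf1  (source Sf1 imposes f)
#0 stroke at I1  (J1 effort already set via bond 3)
#1 stroke at R1  (J1: bond 3 brought effort, rest push out)
#2 stroke at I2  (common-e at J1 fixed by 3)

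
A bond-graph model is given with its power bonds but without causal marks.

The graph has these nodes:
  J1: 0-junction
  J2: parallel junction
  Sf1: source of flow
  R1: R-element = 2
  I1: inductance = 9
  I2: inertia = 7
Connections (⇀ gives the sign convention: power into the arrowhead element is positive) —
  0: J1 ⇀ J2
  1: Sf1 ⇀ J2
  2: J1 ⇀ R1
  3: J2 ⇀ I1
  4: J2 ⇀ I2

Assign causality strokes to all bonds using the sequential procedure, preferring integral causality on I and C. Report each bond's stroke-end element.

bond 0 stroke at J2
bond 1 stroke at Sf1
bond 2 stroke at J1
bond 3 stroke at I1
bond 4 stroke at I2

bond 1 |Sf1  (Sf1 fixes flow; stroke at Sf1)
bond 3 |I1  (I1 integral (f out))
bond 4 |I2  (I2: I, integral causality)
bond 0 |J2  (J2: last free bond brings effort in)
bond 2 |J1  (J1 needs exactly one e-in)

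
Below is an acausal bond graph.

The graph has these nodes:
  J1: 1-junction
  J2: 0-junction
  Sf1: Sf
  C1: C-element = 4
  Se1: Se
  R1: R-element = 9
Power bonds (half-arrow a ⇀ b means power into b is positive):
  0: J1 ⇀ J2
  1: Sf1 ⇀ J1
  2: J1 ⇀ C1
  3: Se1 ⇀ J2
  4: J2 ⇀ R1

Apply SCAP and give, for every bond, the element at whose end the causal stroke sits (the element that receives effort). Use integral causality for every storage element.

#0 →J1
#1 →Sf1
#2 →J1
#3 →J2
#4 →R1

b1 stroke→Sf1  (Sf1 fixes flow; stroke at Sf1)
b3 stroke→J2  (Se1: effort source, stroke at far end)
b0 stroke→J1  (J1: bond 1 brought flow, rest push out)
b2 stroke→J1  (J1 flow already set via bond 1)
b4 stroke→R1  (common-e at J2 fixed by 3)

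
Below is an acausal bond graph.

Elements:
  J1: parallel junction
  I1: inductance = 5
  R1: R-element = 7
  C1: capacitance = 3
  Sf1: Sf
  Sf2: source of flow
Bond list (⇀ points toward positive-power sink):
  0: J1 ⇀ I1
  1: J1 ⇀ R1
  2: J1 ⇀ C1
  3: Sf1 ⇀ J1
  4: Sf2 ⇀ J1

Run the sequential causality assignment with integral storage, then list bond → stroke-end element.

#3 →Sf1  (Sf1 (Sf) sets flow on bond)
#4 →Sf2  (source Sf2 imposes f)
#0 →I1  (I1 outputs flow p/I1)
#2 →J1  (C1 integral (e out))
#1 →R1  (J1: bond 2 brought effort, rest push out)

#0 |I1
#1 |R1
#2 |J1
#3 |Sf1
#4 |Sf2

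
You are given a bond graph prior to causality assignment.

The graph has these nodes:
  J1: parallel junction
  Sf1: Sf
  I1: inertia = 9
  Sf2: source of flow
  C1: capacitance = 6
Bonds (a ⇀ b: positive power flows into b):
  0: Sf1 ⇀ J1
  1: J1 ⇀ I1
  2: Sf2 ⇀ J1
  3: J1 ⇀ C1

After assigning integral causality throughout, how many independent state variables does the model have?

2  (C1, I1 all integral)

bond 0 stroke at Sf1  (source Sf1 imposes f)
bond 2 stroke at Sf2  (Sf2: flow source, stroke at near end)
bond 1 stroke at I1  (I1 integral (f out))
bond 3 stroke at J1  (J1 needs exactly one e-in)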